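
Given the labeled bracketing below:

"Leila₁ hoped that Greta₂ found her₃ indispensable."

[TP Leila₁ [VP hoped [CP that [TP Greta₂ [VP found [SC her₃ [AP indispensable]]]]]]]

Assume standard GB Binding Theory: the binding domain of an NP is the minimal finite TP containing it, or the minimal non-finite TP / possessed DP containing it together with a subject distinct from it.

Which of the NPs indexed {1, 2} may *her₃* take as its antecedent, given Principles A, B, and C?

{1}

*her* is a pronoun, so Principle B applies: it must be free in its binding domain.
Binding domain of *her₃*: the embedded TP, whose subject is Greta₂.
*Leila₁* c-commands the pronoun but from outside its binding domain, and is not c-commanded by it → coindexation permitted.
*Greta₂* c-commands the pronoun within its binding domain → coindexation would violate Principle B.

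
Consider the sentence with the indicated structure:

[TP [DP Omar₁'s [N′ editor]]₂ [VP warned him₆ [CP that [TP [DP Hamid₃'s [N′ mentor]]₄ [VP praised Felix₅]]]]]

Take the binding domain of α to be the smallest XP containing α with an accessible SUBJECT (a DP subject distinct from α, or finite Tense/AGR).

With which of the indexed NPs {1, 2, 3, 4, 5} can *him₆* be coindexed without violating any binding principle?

*him* is a pronoun, so Principle B applies: it must be free in its binding domain.
Binding domain of *him₆*: the matrix TP, whose subject is [Omar₁'s editor]₂.
*Omar₁* and the pronoun do not c-command one another → neither Principle B nor Principle C is at stake; coindexation permitted.
*[Omar₁'s editor]₂* c-commands the pronoun within its binding domain → coindexation would violate Principle B.
*Hamid₃*: the pronoun c-commands this R-expression → coindexation would violate Principle C on *Hamid₃*.
*[Hamid₃'s mentor]₄*: the pronoun c-commands this R-expression → coindexation would violate Principle C on *[Hamid₃'s mentor]₄*.
*Felix₅*: the pronoun c-commands this R-expression → coindexation would violate Principle C on *Felix₅*.

{1}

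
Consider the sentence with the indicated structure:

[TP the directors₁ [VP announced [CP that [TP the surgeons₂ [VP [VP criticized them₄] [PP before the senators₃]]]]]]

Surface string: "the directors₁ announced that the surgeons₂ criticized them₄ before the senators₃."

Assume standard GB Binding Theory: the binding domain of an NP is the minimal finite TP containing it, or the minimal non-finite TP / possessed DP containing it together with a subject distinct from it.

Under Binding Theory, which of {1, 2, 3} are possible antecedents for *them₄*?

{1, 3}

*them* is a pronoun, so Principle B applies: it must be free in its binding domain.
Binding domain of *them₄*: the embedded TP, whose subject is the surgeons₂.
*the directors₁* c-commands the pronoun but from outside its binding domain, and is not c-commanded by it → coindexation permitted.
*the surgeons₂* c-commands the pronoun within its binding domain → coindexation would violate Principle B.
*the senators₃* and the pronoun do not c-command one another → neither Principle B nor Principle C is at stake; coindexation permitted.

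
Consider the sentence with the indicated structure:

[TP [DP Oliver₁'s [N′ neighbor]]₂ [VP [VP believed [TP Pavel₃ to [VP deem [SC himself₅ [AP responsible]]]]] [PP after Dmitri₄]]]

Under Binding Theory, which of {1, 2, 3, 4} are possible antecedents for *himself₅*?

{3}

*himself* is an anaphor, so Principle A applies: it must be bound in its binding domain.
Binding domain of *himself₅*: the embedded TP, whose subject is Pavel₃.
*Oliver₁* does not c-command the anaphor → cannot bind it.
*[Oliver₁'s neighbor]₂* c-commands the anaphor but is outside its binding domain → cannot satisfy Principle A.
*Pavel₃* c-commands the anaphor within its binding domain → licit binder.
*Dmitri₄* does not c-command the anaphor → cannot bind it.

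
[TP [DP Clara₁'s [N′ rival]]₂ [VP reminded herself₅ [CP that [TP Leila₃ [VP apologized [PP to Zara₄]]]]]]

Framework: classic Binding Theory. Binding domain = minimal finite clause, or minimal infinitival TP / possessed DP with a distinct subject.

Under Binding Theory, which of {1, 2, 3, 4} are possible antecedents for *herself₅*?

*herself* is an anaphor, so Principle A applies: it must be bound in its binding domain.
Binding domain of *herself₅*: the matrix TP, whose subject is [Clara₁'s rival]₂.
*Clara₁* does not c-command the anaphor → cannot bind it.
*[Clara₁'s rival]₂* c-commands the anaphor within its binding domain → licit binder.
*Leila₃* does not c-command the anaphor → cannot bind it.
*Zara₄* does not c-command the anaphor → cannot bind it.

{2}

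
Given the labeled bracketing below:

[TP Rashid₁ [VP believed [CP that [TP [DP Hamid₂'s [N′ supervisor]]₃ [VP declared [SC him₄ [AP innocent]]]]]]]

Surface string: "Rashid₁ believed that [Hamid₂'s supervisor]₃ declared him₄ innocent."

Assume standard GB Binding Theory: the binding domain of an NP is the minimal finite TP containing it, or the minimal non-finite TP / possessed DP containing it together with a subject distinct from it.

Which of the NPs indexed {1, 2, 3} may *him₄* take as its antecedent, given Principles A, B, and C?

{1, 2}

*him* is a pronoun, so Principle B applies: it must be free in its binding domain.
Binding domain of *him₄*: the embedded TP, whose subject is [Hamid₂'s supervisor]₃.
*Rashid₁* c-commands the pronoun but from outside its binding domain, and is not c-commanded by it → coindexation permitted.
*Hamid₂* and the pronoun do not c-command one another → neither Principle B nor Principle C is at stake; coindexation permitted.
*[Hamid₂'s supervisor]₃* c-commands the pronoun within its binding domain → coindexation would violate Principle B.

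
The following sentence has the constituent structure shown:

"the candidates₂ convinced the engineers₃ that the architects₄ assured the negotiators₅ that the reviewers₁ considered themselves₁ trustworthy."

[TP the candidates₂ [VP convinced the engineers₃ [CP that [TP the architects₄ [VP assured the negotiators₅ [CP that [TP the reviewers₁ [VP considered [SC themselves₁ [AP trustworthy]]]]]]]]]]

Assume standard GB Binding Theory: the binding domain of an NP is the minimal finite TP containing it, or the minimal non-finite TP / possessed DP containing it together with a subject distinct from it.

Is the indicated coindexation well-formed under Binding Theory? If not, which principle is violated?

The two coindexed NPs are *the reviewers₁* and *themselves₁*.
*themselves₁* is an anaphor; its binding domain is the embedded TP, whose subject is the reviewers₁. *the reviewers₁* c-commands it within that domain and shares its index, so Principle A is satisfied.
*the reviewers₁* is an R-expression; *themselves₁* does not c-command it, and no other NP shares its index, so Principle C is satisfied.
All principles are respected.

grammatical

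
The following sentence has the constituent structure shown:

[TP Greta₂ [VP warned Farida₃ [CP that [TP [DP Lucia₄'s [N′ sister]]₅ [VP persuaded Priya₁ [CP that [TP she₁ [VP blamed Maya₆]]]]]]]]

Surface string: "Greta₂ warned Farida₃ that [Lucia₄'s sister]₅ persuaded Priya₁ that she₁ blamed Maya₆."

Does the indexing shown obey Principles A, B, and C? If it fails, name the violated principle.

grammatical

The two coindexed NPs are *Priya₁* and *she₁*.
*she₁* is a pronoun; nothing c-commands it within its binding domain (the embedded TP.), so Principle B holds trivially.
*Priya₁* is an R-expression; *she₁* does not c-command it, and no other NP shares its index, so Principle C is satisfied.
All principles are respected.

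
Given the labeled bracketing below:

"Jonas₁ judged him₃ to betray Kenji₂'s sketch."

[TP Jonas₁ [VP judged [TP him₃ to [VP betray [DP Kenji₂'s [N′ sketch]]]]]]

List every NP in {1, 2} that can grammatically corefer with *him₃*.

none

*him* is a pronoun, so Principle B applies: it must be free in its binding domain.
Binding domain of *him₃*: the matrix TP, whose subject is Jonas₁.
*Jonas₁* c-commands the pronoun within its binding domain → coindexation would violate Principle B.
*Kenji₂*: the pronoun c-commands this R-expression → coindexation would violate Principle C on *Kenji₂*.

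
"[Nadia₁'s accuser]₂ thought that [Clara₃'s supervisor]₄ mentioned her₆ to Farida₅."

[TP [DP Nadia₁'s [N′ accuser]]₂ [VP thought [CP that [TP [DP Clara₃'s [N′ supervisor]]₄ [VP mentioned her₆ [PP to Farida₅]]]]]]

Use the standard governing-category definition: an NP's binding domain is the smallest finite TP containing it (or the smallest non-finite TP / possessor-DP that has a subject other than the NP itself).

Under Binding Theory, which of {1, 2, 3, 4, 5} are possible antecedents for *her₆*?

{1, 2, 3}

*her* is a pronoun, so Principle B applies: it must be free in its binding domain.
Binding domain of *her₆*: the embedded TP, whose subject is [Clara₃'s supervisor]₄.
*Nadia₁* and the pronoun do not c-command one another → neither Principle B nor Principle C is at stake; coindexation permitted.
*[Nadia₁'s accuser]₂* c-commands the pronoun but from outside its binding domain, and is not c-commanded by it → coindexation permitted.
*Clara₃* and the pronoun do not c-command one another → neither Principle B nor Principle C is at stake; coindexation permitted.
*[Clara₃'s supervisor]₄* c-commands the pronoun within its binding domain → coindexation would violate Principle B.
*Farida₅*: the pronoun c-commands this R-expression → coindexation would violate Principle C on *Farida₅*.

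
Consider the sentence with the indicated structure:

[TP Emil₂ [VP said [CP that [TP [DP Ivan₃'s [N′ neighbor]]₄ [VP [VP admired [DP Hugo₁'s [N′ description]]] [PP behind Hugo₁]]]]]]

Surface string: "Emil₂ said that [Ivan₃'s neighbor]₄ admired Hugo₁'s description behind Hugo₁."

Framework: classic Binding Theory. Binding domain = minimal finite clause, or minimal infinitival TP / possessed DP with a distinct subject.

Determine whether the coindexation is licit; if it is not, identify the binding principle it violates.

The two coindexed NPs are *Hugo₁* and *Hugo₁*.
*Hugo₁* is an R-expression; no coindexed NP c-commands it, so Principle C holds.
*Hugo₁* is an R-expression; *Hugo₁* does not c-command it, and no other NP shares its index, so Principle C is satisfied.
All principles are respected.

grammatical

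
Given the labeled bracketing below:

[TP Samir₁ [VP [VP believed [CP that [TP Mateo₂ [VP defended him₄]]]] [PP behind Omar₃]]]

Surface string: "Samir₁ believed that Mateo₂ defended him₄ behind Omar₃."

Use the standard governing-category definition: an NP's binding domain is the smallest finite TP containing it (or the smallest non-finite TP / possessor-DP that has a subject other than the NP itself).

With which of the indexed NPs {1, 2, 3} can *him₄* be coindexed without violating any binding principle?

{1, 3}

*him* is a pronoun, so Principle B applies: it must be free in its binding domain.
Binding domain of *him₄*: the embedded TP, whose subject is Mateo₂.
*Samir₁* c-commands the pronoun but from outside its binding domain, and is not c-commanded by it → coindexation permitted.
*Mateo₂* c-commands the pronoun within its binding domain → coindexation would violate Principle B.
*Omar₃* and the pronoun do not c-command one another → neither Principle B nor Principle C is at stake; coindexation permitted.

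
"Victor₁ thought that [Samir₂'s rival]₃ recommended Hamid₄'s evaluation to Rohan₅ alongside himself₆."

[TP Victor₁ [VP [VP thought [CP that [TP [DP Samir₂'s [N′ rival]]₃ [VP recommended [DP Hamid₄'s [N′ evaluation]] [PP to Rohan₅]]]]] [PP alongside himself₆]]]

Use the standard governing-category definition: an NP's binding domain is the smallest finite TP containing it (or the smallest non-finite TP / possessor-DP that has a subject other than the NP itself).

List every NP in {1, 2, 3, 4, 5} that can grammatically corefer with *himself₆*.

*himself* is an anaphor, so Principle A applies: it must be bound in its binding domain.
Binding domain of *himself₆*: the matrix TP, whose subject is Victor₁.
*Victor₁* c-commands the anaphor within its binding domain → licit binder.
*Samir₂* does not c-command the anaphor → cannot bind it.
*[Samir₂'s rival]₃* does not c-command the anaphor → cannot bind it.
*Hamid₄* does not c-command the anaphor → cannot bind it.
*Rohan₅* does not c-command the anaphor → cannot bind it.

{1}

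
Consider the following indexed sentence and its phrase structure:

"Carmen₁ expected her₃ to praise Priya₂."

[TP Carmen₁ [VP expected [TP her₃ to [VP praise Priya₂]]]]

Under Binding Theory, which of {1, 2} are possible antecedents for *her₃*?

none

*her* is a pronoun, so Principle B applies: it must be free in its binding domain.
Binding domain of *her₃*: the matrix TP, whose subject is Carmen₁.
*Carmen₁* c-commands the pronoun within its binding domain → coindexation would violate Principle B.
*Priya₂*: the pronoun c-commands this R-expression → coindexation would violate Principle C on *Priya₂*.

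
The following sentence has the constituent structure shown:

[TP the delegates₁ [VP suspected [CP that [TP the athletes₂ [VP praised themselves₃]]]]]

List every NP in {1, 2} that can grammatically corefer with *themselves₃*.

*themselves* is an anaphor, so Principle A applies: it must be bound in its binding domain.
Binding domain of *themselves₃*: the embedded TP, whose subject is the athletes₂.
*the delegates₁* c-commands the anaphor but is outside its binding domain → cannot satisfy Principle A.
*the athletes₂* c-commands the anaphor within its binding domain → licit binder.

{2}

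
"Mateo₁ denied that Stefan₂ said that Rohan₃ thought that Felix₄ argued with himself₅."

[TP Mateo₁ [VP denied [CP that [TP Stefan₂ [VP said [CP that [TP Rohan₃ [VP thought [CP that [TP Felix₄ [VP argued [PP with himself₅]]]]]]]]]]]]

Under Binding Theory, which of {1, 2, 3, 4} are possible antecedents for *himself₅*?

*himself* is an anaphor, so Principle A applies: it must be bound in its binding domain.
Binding domain of *himself₅*: the embedded TP, whose subject is Felix₄.
*Mateo₁* c-commands the anaphor but is outside its binding domain → cannot satisfy Principle A.
*Stefan₂* c-commands the anaphor but is outside its binding domain → cannot satisfy Principle A.
*Rohan₃* c-commands the anaphor but is outside its binding domain → cannot satisfy Principle A.
*Felix₄* c-commands the anaphor within its binding domain → licit binder.

{4}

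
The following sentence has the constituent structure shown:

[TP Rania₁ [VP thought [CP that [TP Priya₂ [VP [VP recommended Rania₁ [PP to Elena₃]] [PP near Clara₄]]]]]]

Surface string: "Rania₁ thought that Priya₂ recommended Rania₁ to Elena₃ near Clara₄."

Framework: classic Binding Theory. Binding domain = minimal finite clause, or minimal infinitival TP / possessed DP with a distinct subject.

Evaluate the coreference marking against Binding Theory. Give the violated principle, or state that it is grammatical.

The two coindexed NPs are *Rania₁* (the lower occurrence) and *Rania₁* (the higher occurrence).
*Rania₁* (the lower occurrence) is an R-expression. Principle C requires it to be free everywhere.
*Rania₁* (the higher occurrence) c-commands it and carries the same index.
The R-expression is bound → Principle C violation.

Principle C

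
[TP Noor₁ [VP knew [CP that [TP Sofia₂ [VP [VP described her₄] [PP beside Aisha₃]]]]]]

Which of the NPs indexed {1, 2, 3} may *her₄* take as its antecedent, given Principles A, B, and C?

*her* is a pronoun, so Principle B applies: it must be free in its binding domain.
Binding domain of *her₄*: the embedded TP, whose subject is Sofia₂.
*Noor₁* c-commands the pronoun but from outside its binding domain, and is not c-commanded by it → coindexation permitted.
*Sofia₂* c-commands the pronoun within its binding domain → coindexation would violate Principle B.
*Aisha₃* and the pronoun do not c-command one another → neither Principle B nor Principle C is at stake; coindexation permitted.

{1, 3}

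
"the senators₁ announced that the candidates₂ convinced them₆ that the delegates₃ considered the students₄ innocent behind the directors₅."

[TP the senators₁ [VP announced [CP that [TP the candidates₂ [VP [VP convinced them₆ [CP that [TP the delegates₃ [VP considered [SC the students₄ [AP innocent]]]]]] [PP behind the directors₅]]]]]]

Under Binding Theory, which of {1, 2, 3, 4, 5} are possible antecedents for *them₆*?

{1, 5}

*them* is a pronoun, so Principle B applies: it must be free in its binding domain.
Binding domain of *them₆*: the embedded TP, whose subject is the candidates₂.
*the senators₁* c-commands the pronoun but from outside its binding domain, and is not c-commanded by it → coindexation permitted.
*the candidates₂* c-commands the pronoun within its binding domain → coindexation would violate Principle B.
*the delegates₃*: the pronoun c-commands this R-expression → coindexation would violate Principle C on *the delegates₃*.
*the students₄*: the pronoun c-commands this R-expression → coindexation would violate Principle C on *the students₄*.
*the directors₅* and the pronoun do not c-command one another → neither Principle B nor Principle C is at stake; coindexation permitted.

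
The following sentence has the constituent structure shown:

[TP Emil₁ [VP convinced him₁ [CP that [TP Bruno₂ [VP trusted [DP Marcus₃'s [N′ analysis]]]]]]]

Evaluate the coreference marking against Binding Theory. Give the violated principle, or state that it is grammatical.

Principle B

The two coindexed NPs are *Emil₁* and *him₁*.
*him₁* is a pronoun. Its binding domain is the matrix TP, whose subject is Emil₁.
*Emil₁* c-commands it within that domain and carries the same index.
The pronoun is locally bound → Principle B violation.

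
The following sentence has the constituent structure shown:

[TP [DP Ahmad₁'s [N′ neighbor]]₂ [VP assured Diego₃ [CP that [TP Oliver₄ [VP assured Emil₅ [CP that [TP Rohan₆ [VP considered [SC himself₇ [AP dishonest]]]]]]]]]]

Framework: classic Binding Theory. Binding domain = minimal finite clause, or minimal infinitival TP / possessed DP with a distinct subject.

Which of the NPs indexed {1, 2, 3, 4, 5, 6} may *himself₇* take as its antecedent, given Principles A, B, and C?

{6}

*himself* is an anaphor, so Principle A applies: it must be bound in its binding domain.
Binding domain of *himself₇*: the embedded TP, whose subject is Rohan₆.
*Ahmad₁* does not c-command the anaphor → cannot bind it.
*[Ahmad₁'s neighbor]₂* c-commands the anaphor but is outside its binding domain → cannot satisfy Principle A.
*Diego₃* c-commands the anaphor but is outside its binding domain → cannot satisfy Principle A.
*Oliver₄* c-commands the anaphor but is outside its binding domain → cannot satisfy Principle A.
*Emil₅* c-commands the anaphor but is outside its binding domain → cannot satisfy Principle A.
*Rohan₆* c-commands the anaphor within its binding domain → licit binder.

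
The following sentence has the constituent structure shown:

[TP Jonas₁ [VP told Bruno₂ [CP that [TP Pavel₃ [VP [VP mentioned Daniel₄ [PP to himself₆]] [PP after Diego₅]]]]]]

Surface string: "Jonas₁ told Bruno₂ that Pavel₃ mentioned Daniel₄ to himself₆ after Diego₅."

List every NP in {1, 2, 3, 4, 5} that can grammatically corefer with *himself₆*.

*himself* is an anaphor, so Principle A applies: it must be bound in its binding domain.
Binding domain of *himself₆*: the embedded TP, whose subject is Pavel₃.
*Jonas₁* c-commands the anaphor but is outside its binding domain → cannot satisfy Principle A.
*Bruno₂* c-commands the anaphor but is outside its binding domain → cannot satisfy Principle A.
*Pavel₃* c-commands the anaphor within its binding domain → licit binder.
*Daniel₄* c-commands the anaphor within its binding domain → licit binder.
*Diego₅* does not c-command the anaphor → cannot bind it.

{3, 4}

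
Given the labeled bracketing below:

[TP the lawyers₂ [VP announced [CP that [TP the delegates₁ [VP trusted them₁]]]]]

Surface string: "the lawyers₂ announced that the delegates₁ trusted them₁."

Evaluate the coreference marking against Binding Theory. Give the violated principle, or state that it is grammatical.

The two coindexed NPs are *the delegates₁* and *them₁*.
*them₁* is a pronoun. Its binding domain is the embedded TP, whose subject is the delegates₁.
*the delegates₁* c-commands it within that domain and carries the same index.
The pronoun is locally bound → Principle B violation.

Principle B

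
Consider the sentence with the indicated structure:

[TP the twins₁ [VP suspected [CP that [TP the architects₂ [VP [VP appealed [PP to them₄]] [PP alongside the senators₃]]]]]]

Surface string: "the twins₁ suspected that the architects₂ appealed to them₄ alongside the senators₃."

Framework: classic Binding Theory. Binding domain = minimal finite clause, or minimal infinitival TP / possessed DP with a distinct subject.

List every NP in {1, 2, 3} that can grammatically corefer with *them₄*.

*them* is a pronoun, so Principle B applies: it must be free in its binding domain.
Binding domain of *them₄*: the embedded TP, whose subject is the architects₂.
*the twins₁* c-commands the pronoun but from outside its binding domain, and is not c-commanded by it → coindexation permitted.
*the architects₂* c-commands the pronoun within its binding domain → coindexation would violate Principle B.
*the senators₃* and the pronoun do not c-command one another → neither Principle B nor Principle C is at stake; coindexation permitted.

{1, 3}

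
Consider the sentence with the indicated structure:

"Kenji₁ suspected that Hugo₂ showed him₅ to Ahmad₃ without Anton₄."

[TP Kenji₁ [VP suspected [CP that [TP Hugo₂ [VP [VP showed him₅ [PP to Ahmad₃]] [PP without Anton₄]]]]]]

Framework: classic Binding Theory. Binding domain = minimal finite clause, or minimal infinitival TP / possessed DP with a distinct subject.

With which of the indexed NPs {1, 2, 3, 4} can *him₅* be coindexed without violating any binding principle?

*him* is a pronoun, so Principle B applies: it must be free in its binding domain.
Binding domain of *him₅*: the embedded TP, whose subject is Hugo₂.
*Kenji₁* c-commands the pronoun but from outside its binding domain, and is not c-commanded by it → coindexation permitted.
*Hugo₂* c-commands the pronoun within its binding domain → coindexation would violate Principle B.
*Ahmad₃*: the pronoun c-commands this R-expression → coindexation would violate Principle C on *Ahmad₃*.
*Anton₄* and the pronoun do not c-command one another → neither Principle B nor Principle C is at stake; coindexation permitted.

{1, 4}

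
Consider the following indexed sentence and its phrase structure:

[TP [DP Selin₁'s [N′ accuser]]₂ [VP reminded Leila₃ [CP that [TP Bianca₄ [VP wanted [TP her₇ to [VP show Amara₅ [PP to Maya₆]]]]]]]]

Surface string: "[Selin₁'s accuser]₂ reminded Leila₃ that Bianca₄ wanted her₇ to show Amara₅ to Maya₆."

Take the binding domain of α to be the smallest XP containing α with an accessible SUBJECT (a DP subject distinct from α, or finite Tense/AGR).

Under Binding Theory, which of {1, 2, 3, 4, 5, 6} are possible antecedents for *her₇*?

{1, 2, 3}

*her* is a pronoun, so Principle B applies: it must be free in its binding domain.
Binding domain of *her₇*: the embedded TP, whose subject is Bianca₄.
*Selin₁* and the pronoun do not c-command one another → neither Principle B nor Principle C is at stake; coindexation permitted.
*[Selin₁'s accuser]₂* c-commands the pronoun but from outside its binding domain, and is not c-commanded by it → coindexation permitted.
*Leila₃* c-commands the pronoun but from outside its binding domain, and is not c-commanded by it → coindexation permitted.
*Bianca₄* c-commands the pronoun within its binding domain → coindexation would violate Principle B.
*Amara₅*: the pronoun c-commands this R-expression → coindexation would violate Principle C on *Amara₅*.
*Maya₆*: the pronoun c-commands this R-expression → coindexation would violate Principle C on *Maya₆*.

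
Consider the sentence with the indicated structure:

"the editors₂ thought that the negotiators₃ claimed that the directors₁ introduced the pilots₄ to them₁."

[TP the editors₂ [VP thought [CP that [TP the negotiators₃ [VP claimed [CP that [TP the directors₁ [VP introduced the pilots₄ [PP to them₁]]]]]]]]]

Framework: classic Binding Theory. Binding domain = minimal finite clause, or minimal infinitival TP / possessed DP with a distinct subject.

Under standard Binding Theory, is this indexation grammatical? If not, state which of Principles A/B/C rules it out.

The two coindexed NPs are *the directors₁* and *them₁*.
*them₁* is a pronoun. Its binding domain is the embedded TP, whose subject is the directors₁.
*the directors₁* c-commands it within that domain and carries the same index.
The pronoun is locally bound → Principle B violation.

Principle B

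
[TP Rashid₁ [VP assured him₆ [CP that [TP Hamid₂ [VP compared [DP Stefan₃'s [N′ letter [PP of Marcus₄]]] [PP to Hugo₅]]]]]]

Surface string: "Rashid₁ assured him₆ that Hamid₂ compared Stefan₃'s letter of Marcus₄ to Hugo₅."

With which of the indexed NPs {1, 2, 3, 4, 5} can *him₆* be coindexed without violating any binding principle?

*him* is a pronoun, so Principle B applies: it must be free in its binding domain.
Binding domain of *him₆*: the matrix TP, whose subject is Rashid₁.
*Rashid₁* c-commands the pronoun within its binding domain → coindexation would violate Principle B.
*Hamid₂*: the pronoun c-commands this R-expression → coindexation would violate Principle C on *Hamid₂*.
*Stefan₃*: the pronoun c-commands this R-expression → coindexation would violate Principle C on *Stefan₃*.
*Marcus₄*: the pronoun c-commands this R-expression → coindexation would violate Principle C on *Marcus₄*.
*Hugo₅*: the pronoun c-commands this R-expression → coindexation would violate Principle C on *Hugo₅*.

none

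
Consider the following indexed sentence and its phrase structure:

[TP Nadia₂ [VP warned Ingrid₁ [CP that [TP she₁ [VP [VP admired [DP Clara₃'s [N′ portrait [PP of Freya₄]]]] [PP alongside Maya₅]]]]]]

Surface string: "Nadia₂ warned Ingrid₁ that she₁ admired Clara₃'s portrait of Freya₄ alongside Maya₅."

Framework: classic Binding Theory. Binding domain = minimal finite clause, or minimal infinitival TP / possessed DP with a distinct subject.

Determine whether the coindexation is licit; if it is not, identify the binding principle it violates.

grammatical

The two coindexed NPs are *Ingrid₁* and *she₁*.
*she₁* is a pronoun; nothing c-commands it within its binding domain (the embedded TP.), so Principle B holds trivially.
*Ingrid₁* is an R-expression; *she₁* does not c-command it, and no other NP shares its index, so Principle C is satisfied.
All principles are respected.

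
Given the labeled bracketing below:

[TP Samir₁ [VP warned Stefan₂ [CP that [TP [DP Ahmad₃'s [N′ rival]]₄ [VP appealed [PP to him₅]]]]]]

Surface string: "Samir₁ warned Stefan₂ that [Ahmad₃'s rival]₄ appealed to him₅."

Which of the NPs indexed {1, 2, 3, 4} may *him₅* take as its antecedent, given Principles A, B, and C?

{1, 2, 3}

*him* is a pronoun, so Principle B applies: it must be free in its binding domain.
Binding domain of *him₅*: the embedded TP, whose subject is [Ahmad₃'s rival]₄.
*Samir₁* c-commands the pronoun but from outside its binding domain, and is not c-commanded by it → coindexation permitted.
*Stefan₂* c-commands the pronoun but from outside its binding domain, and is not c-commanded by it → coindexation permitted.
*Ahmad₃* and the pronoun do not c-command one another → neither Principle B nor Principle C is at stake; coindexation permitted.
*[Ahmad₃'s rival]₄* c-commands the pronoun within its binding domain → coindexation would violate Principle B.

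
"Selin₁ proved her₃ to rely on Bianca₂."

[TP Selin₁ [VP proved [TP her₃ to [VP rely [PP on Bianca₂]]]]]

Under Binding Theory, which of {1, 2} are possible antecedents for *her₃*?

none

*her* is a pronoun, so Principle B applies: it must be free in its binding domain.
Binding domain of *her₃*: the matrix TP, whose subject is Selin₁.
*Selin₁* c-commands the pronoun within its binding domain → coindexation would violate Principle B.
*Bianca₂*: the pronoun c-commands this R-expression → coindexation would violate Principle C on *Bianca₂*.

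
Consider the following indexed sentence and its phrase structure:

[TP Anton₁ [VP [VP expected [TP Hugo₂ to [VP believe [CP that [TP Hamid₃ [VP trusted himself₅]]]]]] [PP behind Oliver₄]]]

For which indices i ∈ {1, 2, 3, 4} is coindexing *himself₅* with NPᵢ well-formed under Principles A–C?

{3}

*himself* is an anaphor, so Principle A applies: it must be bound in its binding domain.
Binding domain of *himself₅*: the embedded TP, whose subject is Hamid₃.
*Anton₁* c-commands the anaphor but is outside its binding domain → cannot satisfy Principle A.
*Hugo₂* c-commands the anaphor but is outside its binding domain → cannot satisfy Principle A.
*Hamid₃* c-commands the anaphor within its binding domain → licit binder.
*Oliver₄* does not c-command the anaphor → cannot bind it.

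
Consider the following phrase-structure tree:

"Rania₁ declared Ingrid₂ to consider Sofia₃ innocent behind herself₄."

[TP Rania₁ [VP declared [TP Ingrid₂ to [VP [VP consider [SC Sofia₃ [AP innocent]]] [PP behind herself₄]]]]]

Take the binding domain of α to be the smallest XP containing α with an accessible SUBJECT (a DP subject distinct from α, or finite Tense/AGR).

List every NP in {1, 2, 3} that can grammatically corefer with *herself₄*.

*herself* is an anaphor, so Principle A applies: it must be bound in its binding domain.
Binding domain of *herself₄*: the embedded TP, whose subject is Ingrid₂.
*Rania₁* c-commands the anaphor but is outside its binding domain → cannot satisfy Principle A.
*Ingrid₂* c-commands the anaphor within its binding domain → licit binder.
*Sofia₃* does not c-command the anaphor → cannot bind it.

{2}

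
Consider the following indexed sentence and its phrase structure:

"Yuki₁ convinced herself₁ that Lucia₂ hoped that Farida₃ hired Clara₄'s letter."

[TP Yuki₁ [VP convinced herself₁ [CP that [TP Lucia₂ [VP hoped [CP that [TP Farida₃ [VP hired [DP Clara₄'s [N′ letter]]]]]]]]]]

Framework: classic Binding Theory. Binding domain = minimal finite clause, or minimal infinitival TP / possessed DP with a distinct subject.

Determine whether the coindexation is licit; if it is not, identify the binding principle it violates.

The two coindexed NPs are *Yuki₁* and *herself₁*.
*herself₁* is an anaphor; its binding domain is the matrix TP, whose subject is Yuki₁. *Yuki₁* c-commands it within that domain and shares its index, so Principle A is satisfied.
*Yuki₁* is an R-expression; *herself₁* does not c-command it, and no other NP shares its index, so Principle C is satisfied.
All principles are respected.

grammatical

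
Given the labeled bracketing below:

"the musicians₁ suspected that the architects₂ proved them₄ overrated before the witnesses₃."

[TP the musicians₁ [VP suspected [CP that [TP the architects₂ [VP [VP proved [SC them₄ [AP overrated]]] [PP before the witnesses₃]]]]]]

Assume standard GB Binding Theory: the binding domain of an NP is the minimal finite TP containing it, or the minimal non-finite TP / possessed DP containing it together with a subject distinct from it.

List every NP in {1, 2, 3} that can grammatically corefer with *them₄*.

*them* is a pronoun, so Principle B applies: it must be free in its binding domain.
Binding domain of *them₄*: the embedded TP, whose subject is the architects₂.
*the musicians₁* c-commands the pronoun but from outside its binding domain, and is not c-commanded by it → coindexation permitted.
*the architects₂* c-commands the pronoun within its binding domain → coindexation would violate Principle B.
*the witnesses₃* and the pronoun do not c-command one another → neither Principle B nor Principle C is at stake; coindexation permitted.

{1, 3}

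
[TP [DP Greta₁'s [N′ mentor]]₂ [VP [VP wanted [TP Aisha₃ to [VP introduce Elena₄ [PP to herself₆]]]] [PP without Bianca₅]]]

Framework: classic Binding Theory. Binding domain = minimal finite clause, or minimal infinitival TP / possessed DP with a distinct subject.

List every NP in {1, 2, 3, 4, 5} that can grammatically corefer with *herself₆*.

{3, 4}

*herself* is an anaphor, so Principle A applies: it must be bound in its binding domain.
Binding domain of *herself₆*: the embedded TP, whose subject is Aisha₃.
*Greta₁* does not c-command the anaphor → cannot bind it.
*[Greta₁'s mentor]₂* c-commands the anaphor but is outside its binding domain → cannot satisfy Principle A.
*Aisha₃* c-commands the anaphor within its binding domain → licit binder.
*Elena₄* c-commands the anaphor within its binding domain → licit binder.
*Bianca₅* does not c-command the anaphor → cannot bind it.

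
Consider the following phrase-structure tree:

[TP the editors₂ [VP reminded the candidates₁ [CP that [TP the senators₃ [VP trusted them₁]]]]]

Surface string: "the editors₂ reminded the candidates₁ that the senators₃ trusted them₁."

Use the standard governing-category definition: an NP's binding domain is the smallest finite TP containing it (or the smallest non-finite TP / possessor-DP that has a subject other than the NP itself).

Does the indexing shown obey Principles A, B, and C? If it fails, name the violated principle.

The two coindexed NPs are *the candidates₁* and *them₁*.
*them₁* is a pronoun; its binding domain is the embedded TP, whose subject is the senators₃. Within that domain it is c-commanded only by *the senators₃*, which carries a different index — the pronoun is free locally, so Principle B holds.
*the candidates₁* is an R-expression; *them₁* does not c-command it, and no other NP shares its index, so Principle C is satisfied.
All principles are respected.

grammatical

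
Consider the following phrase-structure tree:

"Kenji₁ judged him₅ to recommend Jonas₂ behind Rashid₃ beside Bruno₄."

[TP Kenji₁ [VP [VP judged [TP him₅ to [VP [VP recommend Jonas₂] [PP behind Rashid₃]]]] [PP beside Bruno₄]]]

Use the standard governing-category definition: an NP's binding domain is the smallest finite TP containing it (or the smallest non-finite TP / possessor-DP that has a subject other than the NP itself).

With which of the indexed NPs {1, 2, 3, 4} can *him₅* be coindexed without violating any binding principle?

{4}

*him* is a pronoun, so Principle B applies: it must be free in its binding domain.
Binding domain of *him₅*: the matrix TP, whose subject is Kenji₁.
*Kenji₁* c-commands the pronoun within its binding domain → coindexation would violate Principle B.
*Jonas₂*: the pronoun c-commands this R-expression → coindexation would violate Principle C on *Jonas₂*.
*Rashid₃*: the pronoun c-commands this R-expression → coindexation would violate Principle C on *Rashid₃*.
*Bruno₄* and the pronoun do not c-command one another → neither Principle B nor Principle C is at stake; coindexation permitted.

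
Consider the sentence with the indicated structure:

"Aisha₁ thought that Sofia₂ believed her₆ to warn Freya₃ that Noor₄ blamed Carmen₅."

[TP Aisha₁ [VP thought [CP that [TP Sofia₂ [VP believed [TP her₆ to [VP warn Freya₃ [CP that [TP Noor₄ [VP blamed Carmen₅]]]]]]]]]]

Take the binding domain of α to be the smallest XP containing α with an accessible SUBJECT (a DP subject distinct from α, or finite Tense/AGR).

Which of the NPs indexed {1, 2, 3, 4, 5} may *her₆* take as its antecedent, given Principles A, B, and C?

{1}

*her* is a pronoun, so Principle B applies: it must be free in its binding domain.
Binding domain of *her₆*: the embedded TP, whose subject is Sofia₂.
*Aisha₁* c-commands the pronoun but from outside its binding domain, and is not c-commanded by it → coindexation permitted.
*Sofia₂* c-commands the pronoun within its binding domain → coindexation would violate Principle B.
*Freya₃*: the pronoun c-commands this R-expression → coindexation would violate Principle C on *Freya₃*.
*Noor₄*: the pronoun c-commands this R-expression → coindexation would violate Principle C on *Noor₄*.
*Carmen₅*: the pronoun c-commands this R-expression → coindexation would violate Principle C on *Carmen₅*.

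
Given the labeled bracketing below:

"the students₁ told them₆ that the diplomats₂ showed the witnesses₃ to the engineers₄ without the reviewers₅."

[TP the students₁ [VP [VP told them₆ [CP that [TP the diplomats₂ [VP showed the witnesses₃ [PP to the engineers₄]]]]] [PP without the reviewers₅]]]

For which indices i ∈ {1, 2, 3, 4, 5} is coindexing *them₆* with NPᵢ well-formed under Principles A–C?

{5}

*them* is a pronoun, so Principle B applies: it must be free in its binding domain.
Binding domain of *them₆*: the matrix TP, whose subject is the students₁.
*the students₁* c-commands the pronoun within its binding domain → coindexation would violate Principle B.
*the diplomats₂*: the pronoun c-commands this R-expression → coindexation would violate Principle C on *the diplomats₂*.
*the witnesses₃*: the pronoun c-commands this R-expression → coindexation would violate Principle C on *the witnesses₃*.
*the engineers₄*: the pronoun c-commands this R-expression → coindexation would violate Principle C on *the engineers₄*.
*the reviewers₅* and the pronoun do not c-command one another → neither Principle B nor Principle C is at stake; coindexation permitted.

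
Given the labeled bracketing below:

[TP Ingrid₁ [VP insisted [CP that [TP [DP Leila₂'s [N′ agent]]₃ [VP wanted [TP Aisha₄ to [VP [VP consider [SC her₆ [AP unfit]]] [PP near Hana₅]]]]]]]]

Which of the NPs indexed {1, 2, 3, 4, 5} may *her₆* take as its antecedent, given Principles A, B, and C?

{1, 2, 3, 5}

*her* is a pronoun, so Principle B applies: it must be free in its binding domain.
Binding domain of *her₆*: the embedded TP, whose subject is Aisha₄.
*Ingrid₁* c-commands the pronoun but from outside its binding domain, and is not c-commanded by it → coindexation permitted.
*Leila₂* and the pronoun do not c-command one another → neither Principle B nor Principle C is at stake; coindexation permitted.
*[Leila₂'s agent]₃* c-commands the pronoun but from outside its binding domain, and is not c-commanded by it → coindexation permitted.
*Aisha₄* c-commands the pronoun within its binding domain → coindexation would violate Principle B.
*Hana₅* and the pronoun do not c-command one another → neither Principle B nor Principle C is at stake; coindexation permitted.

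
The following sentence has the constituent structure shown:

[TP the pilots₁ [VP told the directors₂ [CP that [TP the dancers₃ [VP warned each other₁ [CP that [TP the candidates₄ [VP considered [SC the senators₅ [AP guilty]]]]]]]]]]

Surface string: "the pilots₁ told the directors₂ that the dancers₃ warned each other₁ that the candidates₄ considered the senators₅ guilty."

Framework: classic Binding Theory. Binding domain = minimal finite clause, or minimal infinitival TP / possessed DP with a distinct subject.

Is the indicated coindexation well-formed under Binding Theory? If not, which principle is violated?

The two coindexed NPs are *the pilots₁* and *each other₁*.
*each other₁* is an anaphor. Principle A requires it to be bound within its binding domain — the embedded TP, whose subject is the dancers₃.
Within that domain it is c-commanded by *the dancers₃*, which does not share its index.
*the pilots₁* does c-command the anaphor, but from outside its binding domain.
The anaphor is unbound in its domain → Principle A violation.

Principle A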